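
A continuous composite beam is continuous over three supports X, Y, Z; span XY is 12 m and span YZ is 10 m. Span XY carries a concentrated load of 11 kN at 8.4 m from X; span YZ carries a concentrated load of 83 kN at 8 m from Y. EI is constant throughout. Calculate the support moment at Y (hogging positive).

Release continuity at Y by inserting a hinge; the redundant is the internal moment M_Y. The primary structure is two simply-supported spans XY and YZ.
Discontinuity in slope at Y on the released structure — sum the simple-span end rotations:
  span XY: point load 11 at a = 8.4: Pab(L + a)/(6LEI) = 94.25/EI
  span YZ: point load 83 at a = 8: Pab(L + b)/(6LEI) = 265.6/EI
  relative rotation θ_0 = (94.25 + 265.6)/EI = 359.8/EI
A unit hogging moment at Y produces rotation L₁/(3EI) + L₂/(3EI) = 7.333/EI.
Slope continuity at Y: θ_0 = M_Y·7.333/EI, so M_Y = 359.8/7.333 = 49.07 kN·m (hogging).

M_Y = 49.07 kN·m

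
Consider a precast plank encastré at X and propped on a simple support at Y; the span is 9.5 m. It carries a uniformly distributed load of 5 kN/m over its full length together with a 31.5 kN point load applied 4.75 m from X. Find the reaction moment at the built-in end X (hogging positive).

M_X = 112.5 kN·m

Release the roller at Y. Primary structure: cantilever fixed at X.
Downward deflection at the released point Y due to the loads:
  UDL 5: wL⁴/(8EI) = 5091/EI
  point load 31.5 at a = 4.75: Pa²(3L − a)/(6EI) = 2813/EI
  δ_0 = 7904/EI
Flexibility coefficient — unit upward force at Y: δ_{YY} = L³/(3EI) = 285.8/EI.
Compatibility at Y: δ_0 − R_Y·δ_{YY} = 0, so R_Y = 7904/285.8 = 27.66 kN.
Moment equilibrium about X: M_X = Σ(load moments about X) − R_Y·L = 375.2 − 27.66×9.5 = 112.5 kN·m.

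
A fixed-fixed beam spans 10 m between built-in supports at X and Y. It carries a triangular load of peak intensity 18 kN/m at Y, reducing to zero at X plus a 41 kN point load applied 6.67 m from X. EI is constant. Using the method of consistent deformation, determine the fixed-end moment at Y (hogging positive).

M_Y = 150.7 kN·m

Release both end moments; the primary structure is a simply-supported span XY with redundants M_X and M_Y.
End rotations of the released simple span under the applied load (×1/EI):
  at X: triangular load, peak 18: 7w₀L³/(360EI) = 350/EI
  at Y: triangular load, peak 18: w₀L³/(45EI) = 400/EI
  at X: point load 41 at a = 6.67: Pab(L + b)/(6LEI) = 202.3/EI
  at Y: point load 41 at a = 6.67: Pab(L + a)/(6LEI) = 253/EI
  θ_X0 = 552.3/EI,  θ_Y0 = 653/EI
Flexibility coefficients: a unit moment at one end gives L/(3EI) there and L/(6EI) at the far end, so f₁₁ = f₂₂ = 3.333/EI and f₁₂ = f₂₁ = 1.667/EI.
Compatibility — zero rotation at each built-in end:
  3.333 M_X + 1.667 M_Y = 552.3
  1.667 M_X + 3.333 M_Y = 653
Solving the pair gives M_X = 90.32 kN·m and M_Y = 150.7 kN·m (hogging).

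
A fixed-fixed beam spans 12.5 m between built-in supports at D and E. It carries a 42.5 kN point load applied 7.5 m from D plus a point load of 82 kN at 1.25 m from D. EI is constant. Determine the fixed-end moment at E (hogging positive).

Take the two fixed-end moments M_D, M_E as redundants; the released structure is the simple span DE.
End rotations of the released simple span under the applied load (×1/EI):
  at D: point load 42.5 at a = 7.5: Pab(L + b)/(6LEI) = 371.9/EI
  at E: point load 42.5 at a = 7.5: Pab(L + a)/(6LEI) = 425/EI
  at D: point load 82 at a = 1.25: Pab(L + b)/(6LEI) = 365.2/EI
  at E: point load 82 at a = 1.25: Pab(L + a)/(6LEI) = 211.4/EI
  θ_D0 = 737/EI,  θ_E0 = 636.4/EI
Flexibility coefficients: a unit moment at one end gives L/(3EI) there and L/(6EI) at the far end, so f₁₁ = f₂₂ = 4.167/EI and f₁₂ = f₂₁ = 2.083/EI.
Compatibility — zero rotation at each built-in end:
  4.167 M_D + 2.083 M_E = 737
  2.083 M_D + 4.167 M_E = 636.4
Solving the pair gives M_D = 134 kN·m and M_E = 85.72 kN·m (hogging).

M_E = 85.72 kN·m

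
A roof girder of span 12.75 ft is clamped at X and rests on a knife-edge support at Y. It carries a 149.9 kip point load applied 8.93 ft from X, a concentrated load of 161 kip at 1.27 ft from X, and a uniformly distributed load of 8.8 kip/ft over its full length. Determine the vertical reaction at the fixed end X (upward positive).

Remove the prop at Y; the released (primary) structure is a cantilever built in at X.
Free-end deflection of the primary structure under the applied loading (downward +):
  point load 149.9 at a = 8.93: Pa²(3L − a)/(6EI) = 58414/EI
  point load 161 at a = 1.27: Pa²(3L − a)/(6EI) = 1600/EI
  UDL 8.8: wL⁴/(8EI) = 29069/EI
  δ_0 = 89084/EI
Flexibility coefficient — unit upward force at Y: δ_{YY} = L³/(3EI) = 690.9/EI.
Compatibility at Y: δ_0 − R_Y·δ_{YY} = 0, so R_Y = 89084/690.9 = 128.9 kip.
Vertical equilibrium: R_X = ΣP − R_Y = 423.1 − 128.9 = 294.2 kip.

R_X = 294.2 kip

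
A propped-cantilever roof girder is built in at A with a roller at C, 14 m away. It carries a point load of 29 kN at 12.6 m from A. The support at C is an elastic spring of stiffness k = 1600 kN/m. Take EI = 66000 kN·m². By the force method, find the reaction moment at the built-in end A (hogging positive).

Release the roller at C. Primary structure: cantilever fixed at A.
Deflection at C on the released cantilever, summing each load's contribution:
  point load 29 at a = 12.6: Pa²(3L − a)/(6EI) = 22560/EI
Tip deflection under a unit load at C: L³/(3EI) = 914.7/EI.
With EI = 66000 kN·m²: δ_0 = 0.34182 m and δ_{CC} = 0.013859 m/kN.
Compatibility — the spring shortens by R_C/k under the reaction it provides: δ_0 − R_C·δ_{CC} = R_C/k. With 1/k = 0.000625 m/kN, R_C = δ_0 / (δ_{CC} + 1/k) = 0.34182 / (0.013859 + 0.000625) = 23.6 kN.
Moment equilibrium about A: M_A = Σ(load moments about A) − R_C·L = 365.4 − 23.6×14 = 35 kN·m.

M_A = 35 kN·m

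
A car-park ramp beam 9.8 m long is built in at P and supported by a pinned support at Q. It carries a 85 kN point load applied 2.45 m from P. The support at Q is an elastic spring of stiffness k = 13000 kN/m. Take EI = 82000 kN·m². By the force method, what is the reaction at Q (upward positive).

R_Q = 7.161 kN

Release the roller at Q. Primary structure: cantilever fixed at P.
Deflection at Q on the released cantilever, summing each load's contribution:
  point load 85 at a = 2.45: Pa²(3L − a)/(6EI) = 2292/EI
Flexibility coefficient — unit upward force at Q: δ_{QQ} = L³/(3EI) = 313.7/EI.
With EI = 82000 kN·m²: δ_0 = 0.027948 m and δ_{QQ} = 0.003826 m/kN.
Compatibility — the spring shortens by R_Q/k under the reaction it provides: δ_0 − R_Q·δ_{QQ} = R_Q/k. With 1/k = 0.000077 m/kN, R_Q = δ_0 / (δ_{QQ} + 1/k) = 0.027948 / (0.003826 + 0.000077) = 7.161 kN.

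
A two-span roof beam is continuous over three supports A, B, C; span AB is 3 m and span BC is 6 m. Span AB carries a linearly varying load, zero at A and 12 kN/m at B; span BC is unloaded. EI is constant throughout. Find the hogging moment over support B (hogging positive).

Insert a hinge at B; M_B is the redundant, and each span becomes simply supported.
Rotations at B on the released spans (each span's end-slope, ×1/EI):
  span AB: triangular load, peak 12: w₀L³/(45EI) = 7.2/EI
  relative rotation θ_0 = (7.2 + 0)/EI = 7.2/EI
A unit hogging moment at B produces rotation L₁/(3EI) + L₂/(3EI) = 3/EI.
Compatibility: M_B·(L₁+L₂)/(3EI) = θ_0, giving M_B = 2.4 kN·m (hogging).

M_B = 2.4 kN·m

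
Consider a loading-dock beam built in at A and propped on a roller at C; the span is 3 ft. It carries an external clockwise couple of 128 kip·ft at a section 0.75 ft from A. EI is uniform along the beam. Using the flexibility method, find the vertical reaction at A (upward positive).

Take the reaction at C as the redundant and release it; the primary structure is a cantilever fixed at A.
Primary-structure tip deflection at C by superposition:
  clockwise couple 128 at a = 0.75: M₀a(2L − a)/(2EI) = 252/EI
Tip deflection under a unit load at C: L³/(3EI) = 9/EI.
The prop prevents deflection at C: R_C = δ_0/δ_{CC} = 252/9 = 28 kip.
Vertical equilibrium: R_A = ΣP − R_C = 0 − 28 = -28 kip.

R_A = -28 kip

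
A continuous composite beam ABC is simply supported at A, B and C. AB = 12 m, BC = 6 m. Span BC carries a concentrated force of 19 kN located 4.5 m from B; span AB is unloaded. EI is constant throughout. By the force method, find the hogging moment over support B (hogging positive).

Insert a hinge at B; M_B is the redundant, and each span becomes simply supported.
Rotations at B on the released spans (each span's end-slope, ×1/EI):
  span BC: point load 19 at a = 4.5: Pab(L + b)/(6LEI) = 26.72/EI
  relative rotation θ_0 = (0 + 26.72)/EI = 26.72/EI
A unit hogging moment at B produces rotation L₁/(3EI) + L₂/(3EI) = 6/EI.
Compatibility: M_B·(L₁+L₂)/(3EI) = θ_0, giving M_B = 4.453 kN·m (hogging).

M_B = 4.453 kN·m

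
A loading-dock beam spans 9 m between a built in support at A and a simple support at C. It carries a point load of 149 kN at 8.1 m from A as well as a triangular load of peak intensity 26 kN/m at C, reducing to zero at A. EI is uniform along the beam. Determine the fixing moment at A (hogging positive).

M_A = 189.2 kN·m

Remove the prop at C; the released (primary) structure is a cantilever built in at A.
Downward deflection at the released point C due to the loads:
  point load 149 at a = 8.1: Pa²(3L − a)/(6EI) = 30794/EI
  triangular load, peak 26 at the free end: 11w₀L⁴/(120EI) = 15637/EI
  δ_0 = 46431/EI
Flexibility coefficient — unit upward force at C: δ_{CC} = L³/(3EI) = 243/EI.
Compatibility at C: δ_0 − R_C·δ_{CC} = 0, so R_C = 46431/243 = 191.1 kN.
Moment equilibrium about A: M_A = Σ(load moments about A) − R_C·L = 1909 − 191.1×9 = 189.2 kN·m.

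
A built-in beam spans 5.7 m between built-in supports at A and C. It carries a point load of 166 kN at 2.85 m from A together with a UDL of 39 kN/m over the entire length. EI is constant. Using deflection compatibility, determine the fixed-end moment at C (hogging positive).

Release both end moments; the primary structure is a simply-supported span AC with redundants M_A and M_C.
On the primary (simply-supported) span, the end slopes from the loading are:
  at A: point load 166 at a = 2.85: Pab(L + b)/(6LEI) = 337.1/EI
  at C: point load 166 at a = 2.85: Pab(L + a)/(6LEI) = 337.1/EI
  at A: UDL 39: wL³/(24EI) = 300.9/EI
  at C: UDL 39: wL³/(24EI) = 300.9/EI
  θ_A0 = 638/EI,  θ_C0 = 638/EI
Flexibility coefficients: a unit moment at one end gives L/(3EI) there and L/(6EI) at the far end, so f₁₁ = f₂₂ = 1.9/EI and f₁₂ = f₂₁ = 0.95/EI.
Compatibility — zero rotation at each built-in end:
  1.9 M_A + 0.95 M_C = 638
  0.95 M_A + 1.9 M_C = 638
Solving the pair gives M_A = 223.9 kN·m and M_C = 223.9 kN·m (hogging).

M_C = 223.9 kN·m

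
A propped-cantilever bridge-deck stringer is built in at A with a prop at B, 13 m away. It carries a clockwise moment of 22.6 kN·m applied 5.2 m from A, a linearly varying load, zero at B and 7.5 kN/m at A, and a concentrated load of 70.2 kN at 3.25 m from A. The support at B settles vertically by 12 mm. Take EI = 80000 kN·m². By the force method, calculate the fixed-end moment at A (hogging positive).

M_A = 252.2 kN·m

Take the reaction at B as the redundant and release it; the primary structure is a cantilever fixed at A.
Downward deflection at the released point B due to the loads:
  clockwise couple 22.6 at a = 5.2: M₀a(2L − a)/(2EI) = 1222/EI
  triangular load, peak 7.5 at the fixed end: w₀L⁴/(30EI) = 7140/EI
  point load 70.2 at a = 3.25: Pa²(3L − a)/(6EI) = 4418/EI
  δ_0 = 12780/EI
Flexibility coefficient — unit upward force at B: δ_{BB} = L³/(3EI) = 732.3/EI.
With EI = 80000 kN·m²: δ_0 = 0.15976 m and δ_{BB} = 0.009154 m/kN.
Compatibility — the beam at B must follow the support down by 0.012 m: δ_0 − R_B·δ_{BB} = 0.012, so R_B = (0.15976 − 0.012)/0.009154 = 16.14 kN.
Moment equilibrium about A: M_A = Σ(load moments about A) − R_B·L = 462 − 16.14×13 = 252.2 kN·m.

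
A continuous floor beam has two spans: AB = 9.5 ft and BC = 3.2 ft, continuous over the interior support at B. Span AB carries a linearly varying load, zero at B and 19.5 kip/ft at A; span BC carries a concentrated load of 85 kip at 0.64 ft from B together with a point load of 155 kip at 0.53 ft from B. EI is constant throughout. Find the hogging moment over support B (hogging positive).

Release continuity at B by inserting a hinge; the redundant is the internal moment M_B. The primary structure is two simply-supported spans AB and BC.
Rotations at B on the released spans (each span's end-slope, ×1/EI):
  span AB: triangular load, peak 19.5: 7w₀L³/(360EI) = 325.1/EI
  span BC: point load 85 at a = 0.64: Pab(L + b)/(6LEI) = 41.78/EI
  span BC: point load 155 at a = 0.53: Pab(L + b)/(6LEI) = 67.06/EI
  relative rotation θ_0 = (325.1 + 108.8)/EI = 433.9/EI
A unit hogging moment at B produces rotation L₁/(3EI) + L₂/(3EI) = 4.233/EI.
Compatibility: M_B·(L₁+L₂)/(3EI) = θ_0, giving M_B = 102.5 kip·ft (hogging).

M_B = 102.5 kip·ft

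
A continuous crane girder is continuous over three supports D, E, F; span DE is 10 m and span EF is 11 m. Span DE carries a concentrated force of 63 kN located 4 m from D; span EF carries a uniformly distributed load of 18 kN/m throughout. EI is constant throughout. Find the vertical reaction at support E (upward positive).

R_E = 161 kN

Insert a hinge at E; M_E is the redundant, and each span becomes simply supported.
End slopes at the hinge E, treating each span as simply supported:
  span DE: point load 63 at a = 4: Pab(L + a)/(6LEI) = 352.8/EI
  span EF: UDL 18: wL³/(24EI) = 998.2/EI
  relative rotation θ_0 = (352.8 + 998.2)/EI = 1351/EI
A unit hogging moment at E produces rotation L₁/(3EI) + L₂/(3EI) = 7/EI.
Compatibility: M_E·(L₁+L₂)/(3EI) = θ_0, giving M_E = 193 kN·m (hogging).
Span DE, ΣM about D with M_E applied at E: R_E^{DE}·10 = 252 + 193, so R_E^{DE} = 44.5 kN and R_D = 63 − 44.5 = 18.5 kN.
Span EF, ΣM about F: R_E^{EF}·11 = 1089 + 193, so R_E^{EF} = 116.5 kN and R_F = 198 − 116.5 = 81.45 kN.
R_E = 44.5 + 116.5 = 161 kN.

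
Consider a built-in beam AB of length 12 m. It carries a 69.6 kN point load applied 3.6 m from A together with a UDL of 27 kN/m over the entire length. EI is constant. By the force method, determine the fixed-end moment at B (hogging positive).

M_B = 376.6 kN·m

Release both end moments; the primary structure is a simply-supported span AB with redundants M_A and M_B.
End rotations of the released simple span under the applied load (×1/EI):
  at A: point load 69.6 at a = 3.6: Pab(L + b)/(6LEI) = 596.3/EI
  at B: point load 69.6 at a = 3.6: Pab(L + a)/(6LEI) = 456/EI
  at A: UDL 27: wL³/(24EI) = 1944/EI
  at B: UDL 27: wL³/(24EI) = 1944/EI
  θ_A0 = 2540/EI,  θ_B0 = 2400/EI
Flexibility coefficients: a unit moment at one end gives L/(3EI) there and L/(6EI) at the far end, so f₁₁ = f₂₂ = 4/EI and f₁₂ = f₂₁ = 2/EI.
Compatibility — zero rotation at each built-in end:
  4 M_A + 2 M_B = 2540
  2 M_A + 4 M_B = 2400
Solving the pair gives M_A = 446.8 kN·m and M_B = 376.6 kN·m (hogging).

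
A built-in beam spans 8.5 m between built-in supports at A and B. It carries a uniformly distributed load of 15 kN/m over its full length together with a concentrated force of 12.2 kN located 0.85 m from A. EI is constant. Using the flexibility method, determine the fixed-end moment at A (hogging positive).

Take the two fixed-end moments M_A, M_B as redundants; the released structure is the simple span AB.
Simple-span end rotations at A and B under the given loads:
  at A: UDL 15: wL³/(24EI) = 383.8/EI
  at B: UDL 15: wL³/(24EI) = 383.8/EI
  at A: point load 12.2 at a = 0.85: Pab(L + b)/(6LEI) = 25.12/EI
  at B: point load 12.2 at a = 0.85: Pab(L + a)/(6LEI) = 14.54/EI
  θ_A0 = 408.9/EI,  θ_B0 = 398.4/EI
Flexibility coefficients: a unit moment at one end gives L/(3EI) there and L/(6EI) at the far end, so f₁₁ = f₂₂ = 2.833/EI and f₁₂ = f₂₁ = 1.417/EI.
Compatibility — zero rotation at each built-in end:
  2.833 M_A + 1.417 M_B = 408.9
  1.417 M_A + 2.833 M_B = 398.4
Solving the pair gives M_A = 98.71 kN·m and M_B = 91.25 kN·m (hogging).

M_A = 98.71 kN·m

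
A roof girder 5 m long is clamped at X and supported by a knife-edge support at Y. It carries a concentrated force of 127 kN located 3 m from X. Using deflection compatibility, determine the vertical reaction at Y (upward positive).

Remove the prop at Y; the released (primary) structure is a cantilever built in at X.
Free-end deflection of the primary structure under the applied loading (downward +):
  point load 127 at a = 3: Pa²(3L − a)/(6EI) = 2286/EI
Tip deflection under a unit load at Y: L³/(3EI) = 41.67/EI.
The prop prevents deflection at Y: R_Y = δ_0/δ_{YY} = 2286/41.67 = 54.86 kN.

R_Y = 54.86 kN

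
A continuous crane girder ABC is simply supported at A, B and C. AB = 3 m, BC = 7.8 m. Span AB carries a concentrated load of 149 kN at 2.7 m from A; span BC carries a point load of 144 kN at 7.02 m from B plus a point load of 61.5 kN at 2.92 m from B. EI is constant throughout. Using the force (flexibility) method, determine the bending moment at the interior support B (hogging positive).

M_B = 116.7 kN·m

Take M_B as the redundant. Released structure: two simple spans AB and BC with a hinge at B.
Rotations at B on the released spans (each span's end-slope, ×1/EI):
  span AB: point load 149 at a = 2.7: Pab(L + a)/(6LEI) = 38.22/EI
  span BC: point load 144 at a = 7.02: Pab(L + b)/(6LEI) = 144.6/EI
  span BC: point load 61.5 at a = 2.92: Pab(L + b)/(6LEI) = 237.4/EI
  relative rotation θ_0 = (38.22 + 382)/EI = 420.2/EI
A unit hogging moment at B produces rotation L₁/(3EI) + L₂/(3EI) = 3.6/EI.
Compatibility: M_B·(L₁+L₂)/(3EI) = θ_0, giving M_B = 116.7 kN·m (hogging).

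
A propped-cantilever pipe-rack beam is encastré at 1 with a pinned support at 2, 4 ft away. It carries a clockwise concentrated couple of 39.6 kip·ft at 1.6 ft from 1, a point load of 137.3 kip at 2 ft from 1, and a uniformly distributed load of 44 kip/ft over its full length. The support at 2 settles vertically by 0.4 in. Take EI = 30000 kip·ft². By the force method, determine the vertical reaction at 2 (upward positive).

R_2 = 71.54 kip

Remove the prop at 2; the released (primary) structure is a cantilever built in at 1.
Deflection at 2 on the released cantilever, summing each load's contribution:
  clockwise couple 39.6 at a = 1.6: M₀a(2L − a)/(2EI) = 202.8/EI
  point load 137.3 at a = 2: Pa²(3L − a)/(6EI) = 915.3/EI
  UDL 44: wL⁴/(8EI) = 1408/EI
  δ_0 = 2526/EI
Flexibility coefficient — unit upward force at 2: δ_{22} = L³/(3EI) = 21.33/EI.
With EI = 30000 kip·ft²: δ_0 = 0.084203 ft and δ_{22} = 0.000711 ft/kip.
Compatibility — the beam at 2 must follow the support down by 0.03333 ft: δ_0 − R_2·δ_{22} = 0.03333, so R_2 = (0.084203 − 0.03333)/0.000711 = 71.54 kip.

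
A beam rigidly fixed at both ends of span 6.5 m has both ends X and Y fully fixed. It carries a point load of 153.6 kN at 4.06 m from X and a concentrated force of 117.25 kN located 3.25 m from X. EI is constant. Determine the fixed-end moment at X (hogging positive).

M_X = 183.1 kN·m

Release both end moments; the primary structure is a simply-supported span XY with redundants M_X and M_Y.
End rotations of the released simple span under the applied load (×1/EI):
  at X: point load 153.6 at a = 4.06: Pab(L + b)/(6LEI) = 348.8/EI
  at Y: point load 153.6 at a = 4.06: Pab(L + a)/(6LEI) = 412/EI
  at X: point load 117.25 at a = 3.25: Pab(L + b)/(6LEI) = 309.6/EI
  at Y: point load 117.25 at a = 3.25: Pab(L + a)/(6LEI) = 309.6/EI
  θ_X0 = 658.4/EI,  θ_Y0 = 721.6/EI
Flexibility coefficients: a unit moment at one end gives L/(3EI) there and L/(6EI) at the far end, so f₁₁ = f₂₂ = 2.167/EI and f₁₂ = f₂₁ = 1.083/EI.
Compatibility — zero rotation at each built-in end:
  2.167 M_X + 1.083 M_Y = 658.4
  1.083 M_X + 2.167 M_Y = 721.6
Solving the pair gives M_X = 183.1 kN·m and M_Y = 241.5 kN·m (hogging).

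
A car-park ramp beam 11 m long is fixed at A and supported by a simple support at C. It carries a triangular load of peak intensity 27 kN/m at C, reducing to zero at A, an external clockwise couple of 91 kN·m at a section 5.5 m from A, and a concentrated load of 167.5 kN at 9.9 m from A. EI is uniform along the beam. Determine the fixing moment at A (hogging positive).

M_A = 270.4 kN·m

Take the reaction at C as the redundant and release it; the primary structure is a cantilever fixed at A.
Free-end deflection of the primary structure under the applied loading (downward +):
  triangular load, peak 27 at the free end: 11w₀L⁴/(120EI) = 36236/EI
  clockwise couple 91 at a = 5.5: M₀a(2L − a)/(2EI) = 4129/EI
  point load 167.5 at a = 9.9: Pa²(3L − a)/(6EI) = 63204/EI
  δ_0 = 103570/EI
Tip deflection under a unit load at C: L³/(3EI) = 443.7/EI.
The prop prevents deflection at C: R_C = δ_0/δ_{CC} = 103570/443.7 = 233.4 kN.
Moment equilibrium about A: M_A = Σ(load moments about A) − R_C·L = 2838 − 233.4×11 = 270.4 kN·m.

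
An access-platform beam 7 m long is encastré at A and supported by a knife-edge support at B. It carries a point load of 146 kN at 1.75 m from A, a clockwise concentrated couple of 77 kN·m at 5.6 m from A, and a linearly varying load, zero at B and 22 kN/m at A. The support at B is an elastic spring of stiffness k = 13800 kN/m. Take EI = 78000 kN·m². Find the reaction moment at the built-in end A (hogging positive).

Take the reaction at B as the redundant and release it; the primary structure is a cantilever fixed at A.
Primary-structure tip deflection at B by superposition:
  point load 146 at a = 1.75: Pa²(3L − a)/(6EI) = 1435/EI
  clockwise couple 77 at a = 5.6: M₀a(2L − a)/(2EI) = 1811/EI
  triangular load, peak 22 at the fixed end: w₀L⁴/(30EI) = 1761/EI
  δ_0 = 5006/EI
Flexibility coefficient — unit upward force at B: δ_{BB} = L³/(3EI) = 114.3/EI.
With EI = 78000 kN·m²: δ_0 = 0.064183 m and δ_{BB} = 0.001466 m/kN.
Compatibility — the spring shortens by R_B/k under the reaction it provides: δ_0 − R_B·δ_{BB} = R_B/k. With 1/k = 0.000072 m/kN, R_B = δ_0 / (δ_{BB} + 1/k) = 0.064183 / (0.001466 + 0.000072) = 41.72 kN.
Moment equilibrium about A: M_A = Σ(load moments about A) − R_B·L = 512.2 − 41.72×7 = 220.1 kN·m.

M_A = 220.1 kN·m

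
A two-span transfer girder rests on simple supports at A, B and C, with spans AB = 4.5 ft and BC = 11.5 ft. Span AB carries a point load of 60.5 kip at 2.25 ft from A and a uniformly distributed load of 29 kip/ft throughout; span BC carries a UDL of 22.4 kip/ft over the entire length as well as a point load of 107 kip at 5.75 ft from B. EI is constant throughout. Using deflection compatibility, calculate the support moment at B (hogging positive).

M_B = 467 kip·ft

Release continuity at B by inserting a hinge; the redundant is the internal moment M_B. The primary structure is two simply-supported spans AB and BC.
End slopes at the hinge B, treating each span as simply supported:
  span AB: point load 60.5 at a = 2.25: Pab(L + a)/(6LEI) = 76.57/EI
  span AB: UDL 29: wL³/(24EI) = 110.1/EI
  span BC: UDL 22.4: wL³/(24EI) = 1419/EI
  span BC: point load 107 at a = 5.75: Pab(L + b)/(6LEI) = 884.4/EI
  relative rotation θ_0 = (186.7 + 2304)/EI = 2491/EI
A unit hogging moment at B produces rotation L₁/(3EI) + L₂/(3EI) = 5.333/EI.
Compatibility: M_B·(L₁+L₂)/(3EI) = θ_0, giving M_B = 467 kip·ft (hogging).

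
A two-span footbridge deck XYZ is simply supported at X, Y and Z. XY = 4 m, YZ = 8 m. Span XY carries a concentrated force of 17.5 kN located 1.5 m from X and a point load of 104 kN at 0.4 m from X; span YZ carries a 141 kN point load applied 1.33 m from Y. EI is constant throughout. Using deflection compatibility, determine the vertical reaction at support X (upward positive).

Take M_Y as the redundant. Released structure: two simple spans XY and YZ with a hinge at Y.
End slopes at the hinge Y, treating each span as simply supported:
  span XY: point load 17.5 at a = 1.5: Pab(L + a)/(6LEI) = 15.04/EI
  span XY: point load 104 at a = 0.4: Pab(L + a)/(6LEI) = 27.46/EI
  span YZ: point load 141 at a = 1.33: Pab(L + b)/(6LEI) = 382.3/EI
  relative rotation θ_0 = (42.5 + 382.3)/EI = 424.8/EI
A unit hogging moment at Y produces rotation L₁/(3EI) + L₂/(3EI) = 4/EI.
Slope continuity at Y: θ_0 = M_Y·4/EI, so M_Y = 424.8/4 = 106.2 kN·m (hogging).
Span XY, ΣM about X with M_Y applied at Y: R_Y^{XY}·4 = 67.85 + 106.2, so R_Y^{XY} = 43.51 kN and R_X = 121.5 − 43.51 = 77.99 kN.

R_X = 77.99 kN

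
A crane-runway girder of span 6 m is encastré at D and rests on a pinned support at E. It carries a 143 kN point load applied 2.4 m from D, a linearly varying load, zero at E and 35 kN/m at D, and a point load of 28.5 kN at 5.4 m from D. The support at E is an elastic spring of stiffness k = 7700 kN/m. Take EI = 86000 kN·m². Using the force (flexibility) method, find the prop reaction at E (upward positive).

Remove the prop at E; the released (primary) structure is a cantilever built in at D.
Free-end deflection of the primary structure under the applied loading (downward +):
  point load 143 at a = 2.4: Pa²(3L − a)/(6EI) = 2142/EI
  triangular load, peak 35 at the fixed end: w₀L⁴/(30EI) = 1512/EI
  point load 28.5 at a = 5.4: Pa²(3L − a)/(6EI) = 1745/EI
  δ_0 = 5399/EI
Flexibility coefficient — unit upward force at E: δ_{EE} = L³/(3EI) = 72/EI.
With EI = 86000 kN·m²: δ_0 = 0.062777 m and δ_{EE} = 0.000837 m/kN.
Compatibility — the spring shortens by R_E/k under the reaction it provides: δ_0 − R_E·δ_{EE} = R_E/k. With 1/k = 0.00013 m/kN, R_E = δ_0 / (δ_{EE} + 1/k) = 0.062777 / (0.000837 + 0.00013) = 64.91 kN.

R_E = 64.91 kN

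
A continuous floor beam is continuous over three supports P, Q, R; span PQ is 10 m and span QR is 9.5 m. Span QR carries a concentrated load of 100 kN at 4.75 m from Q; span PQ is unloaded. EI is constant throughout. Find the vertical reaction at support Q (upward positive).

R_Q = 67.81 kN

Insert a hinge at Q; M_Q is the redundant, and each span becomes simply supported.
Discontinuity in slope at Q on the released structure — sum the simple-span end rotations:
  span QR: point load 100 at a = 4.75: Pab(L + b)/(6LEI) = 564.1/EI
  relative rotation θ_0 = (0 + 564.1)/EI = 564.1/EI
A unit hogging moment at Q produces rotation L₁/(3EI) + L₂/(3EI) = 6.5/EI.
Compatibility: M_Q·(L₁+L₂)/(3EI) = θ_0, giving M_Q = 86.78 kN·m (hogging).
Span PQ, ΣM about P with M_Q applied at Q: R_Q^{PQ}·10 = 0 + 86.78, so R_Q^{PQ} = 8.678 kN and R_P = 0 − 8.678 = -8.678 kN.
Span QR, ΣM about R: R_Q^{QR}·9.5 = 475 + 86.78, so R_Q^{QR} = 59.13 kN and R_R = 100 − 59.13 = 40.87 kN.
R_Q = 8.678 + 59.13 = 67.81 kN.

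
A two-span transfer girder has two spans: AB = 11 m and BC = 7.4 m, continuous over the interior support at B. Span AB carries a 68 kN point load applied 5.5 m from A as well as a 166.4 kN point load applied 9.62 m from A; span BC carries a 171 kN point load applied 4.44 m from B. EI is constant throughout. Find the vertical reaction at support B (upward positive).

R_B = 311.6 kN

Release continuity at B by inserting a hinge; the redundant is the internal moment M_B. The primary structure is two simply-supported spans AB and BC.
Discontinuity in slope at B on the released structure — sum the simple-span end rotations:
  span AB: point load 68 at a = 5.5: Pab(L + a)/(6LEI) = 514.2/EI
  span AB: point load 166.4 at a = 9.62: Pab(L + a)/(6LEI) = 690.2/EI
  span BC: point load 171 at a = 4.44: Pab(L + b)/(6LEI) = 524.4/EI
  relative rotation θ_0 = (1204 + 524.4)/EI = 1729/EI
A unit hogging moment at B produces rotation L₁/(3EI) + L₂/(3EI) = 6.133/EI.
Compatibility: M_B·(L₁+L₂)/(3EI) = θ_0, giving M_B = 281.9 kN·m (hogging).
Span AB, ΣM about A with M_B applied at B: R_B^{AB}·11 = 1975 + 281.9, so R_B^{AB} = 205.1 kN and R_A = 234.4 − 205.1 = 29.25 kN.
Span BC, ΣM about C: R_B^{BC}·7.4 = 506.2 + 281.9, so R_B^{BC} = 106.5 kN and R_C = 171 − 106.5 = 64.51 kN.
R_B = 205.1 + 106.5 = 311.6 kN.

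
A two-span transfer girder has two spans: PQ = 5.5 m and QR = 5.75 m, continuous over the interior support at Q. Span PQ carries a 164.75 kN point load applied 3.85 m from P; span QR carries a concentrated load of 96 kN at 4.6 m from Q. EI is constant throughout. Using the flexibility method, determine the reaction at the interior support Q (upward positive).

Release continuity at Q by inserting a hinge; the redundant is the internal moment M_Q. The primary structure is two simply-supported spans PQ and QR.
Rotations at Q on the released spans (each span's end-slope, ×1/EI):
  span PQ: point load 164.75 at a = 3.85: Pab(L + a)/(6LEI) = 296.5/EI
  span QR: point load 96 at a = 4.6: Pab(L + b)/(6LEI) = 101.6/EI
  relative rotation θ_0 = (296.5 + 101.6)/EI = 398.1/EI
A unit hogging moment at Q produces rotation L₁/(3EI) + L₂/(3EI) = 3.75/EI.
Compatibility: M_Q·(L₁+L₂)/(3EI) = θ_0, giving M_Q = 106.2 kN·m (hogging).
Span PQ, ΣM about P with M_Q applied at Q: R_Q^{PQ}·5.5 = 634.3 + 106.2, so R_Q^{PQ} = 134.6 kN and R_P = 164.8 − 134.6 = 30.12 kN.
Span QR, ΣM about R: R_Q^{QR}·5.75 = 110.4 + 106.2, so R_Q^{QR} = 37.66 kN and R_R = 96 − 37.66 = 58.34 kN.
R_Q = 134.6 + 37.66 = 172.3 kN.

R_Q = 172.3 kN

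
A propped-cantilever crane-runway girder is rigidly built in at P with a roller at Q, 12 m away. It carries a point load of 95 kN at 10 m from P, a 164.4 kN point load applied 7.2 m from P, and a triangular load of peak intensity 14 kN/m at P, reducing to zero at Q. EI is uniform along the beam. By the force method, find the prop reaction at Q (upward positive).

R_Q = 159.3 kN

Take the reaction at Q as the redundant and release it; the primary structure is a cantilever fixed at P.
Downward deflection at the released point Q due to the loads:
  point load 95 at a = 10: Pa²(3L − a)/(6EI) = 41167/EI
  point load 164.4 at a = 7.2: Pa²(3L − a)/(6EI) = 40908/EI
  triangular load, peak 14 at the fixed end: w₀L⁴/(30EI) = 9677/EI
  δ_0 = 91751/EI
Tip deflection under a unit load at Q: L³/(3EI) = 576/EI.
The prop prevents deflection at Q: R_Q = δ_0/δ_{QQ} = 91751/576 = 159.3 kN.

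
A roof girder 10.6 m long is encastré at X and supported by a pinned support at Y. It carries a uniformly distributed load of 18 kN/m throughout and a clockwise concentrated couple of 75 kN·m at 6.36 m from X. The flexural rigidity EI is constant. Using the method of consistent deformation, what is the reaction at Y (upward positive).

Choose R_Y as the redundant. The primary structure is the cantilever fixed at X.
Free-end deflection of the primary structure under the applied loading (downward +):
  UDL 18: wL⁴/(8EI) = 28406/EI
  clockwise couple 75 at a = 6.36: M₀a(2L − a)/(2EI) = 3539/EI
  δ_0 = 31945/EI
Flexibility coefficient — unit upward force at Y: δ_{YY} = L³/(3EI) = 397/EI.
The prop prevents deflection at Y: R_Y = δ_0/δ_{YY} = 31945/397 = 80.47 kN.

R_Y = 80.47 kN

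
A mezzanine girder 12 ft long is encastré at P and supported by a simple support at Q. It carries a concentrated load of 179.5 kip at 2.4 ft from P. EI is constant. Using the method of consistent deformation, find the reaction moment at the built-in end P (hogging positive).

Take the reaction at Q as the redundant and release it; the primary structure is a cantilever fixed at P.
Downward deflection at the released point Q due to the loads:
  point load 179.5 at a = 2.4: Pa²(3L − a)/(6EI) = 5790/EI
Tip deflection under a unit load at Q: L³/(3EI) = 576/EI.
The prop prevents deflection at Q: R_Q = δ_0/δ_{QQ} = 5790/576 = 10.05 kip.
Moment equilibrium about P: M_P = Σ(load moments about P) − R_Q·L = 430.8 − 10.05×12 = 310.2 kip·ft.

M_P = 310.2 kip·ft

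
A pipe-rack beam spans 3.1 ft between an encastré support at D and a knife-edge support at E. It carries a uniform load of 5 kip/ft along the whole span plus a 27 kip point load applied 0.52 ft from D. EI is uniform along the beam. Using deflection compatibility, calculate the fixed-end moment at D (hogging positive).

Choose R_E as the redundant. The primary structure is the cantilever fixed at D.
Downward deflection at the released point E due to the loads:
  UDL 5: wL⁴/(8EI) = 57.72/EI
  point load 27 at a = 0.52: Pa²(3L − a)/(6EI) = 10.68/EI
  δ_0 = 68.4/EI
Flexibility coefficient — unit upward force at E: δ_{EE} = L³/(3EI) = 9.93/EI.
Compatibility at E: δ_0 − R_E·δ_{EE} = 0, so R_E = 68.4/9.93 = 6.888 kip.
Moment equilibrium about D: M_D = Σ(load moments about D) − R_E·L = 38.06 − 6.888×3.1 = 16.71 kip·ft.

M_D = 16.71 kip·ft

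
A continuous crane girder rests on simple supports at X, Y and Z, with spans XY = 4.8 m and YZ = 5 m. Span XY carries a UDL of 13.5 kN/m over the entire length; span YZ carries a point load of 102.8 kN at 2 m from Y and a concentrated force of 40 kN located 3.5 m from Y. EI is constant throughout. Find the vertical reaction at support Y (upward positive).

R_Y = 140.1 kN

Insert a hinge at Y; M_Y is the redundant, and each span becomes simply supported.
Discontinuity in slope at Y on the released structure — sum the simple-span end rotations:
  span XY: UDL 13.5: wL³/(24EI) = 62.21/EI
  span YZ: point load 102.8 at a = 2: Pab(L + b)/(6LEI) = 164.5/EI
  span YZ: point load 40 at a = 3.5: Pab(L + b)/(6LEI) = 45.5/EI
  relative rotation θ_0 = (62.21 + 210)/EI = 272.2/EI
A unit hogging moment at Y produces rotation L₁/(3EI) + L₂/(3EI) = 3.267/EI.
Compatibility: M_Y·(L₁+L₂)/(3EI) = θ_0, giving M_Y = 83.32 kN·m (hogging).
Span XY, ΣM about X with M_Y applied at Y: R_Y^{XY}·4.8 = 155.5 + 83.32, so R_Y^{XY} = 49.76 kN and R_X = 64.8 − 49.76 = 15.04 kN.
Span YZ, ΣM about Z: R_Y^{YZ}·5 = 368.4 + 83.32, so R_Y^{YZ} = 90.34 kN and R_Z = 142.8 − 90.34 = 52.46 kN.
R_Y = 49.76 + 90.34 = 140.1 kN.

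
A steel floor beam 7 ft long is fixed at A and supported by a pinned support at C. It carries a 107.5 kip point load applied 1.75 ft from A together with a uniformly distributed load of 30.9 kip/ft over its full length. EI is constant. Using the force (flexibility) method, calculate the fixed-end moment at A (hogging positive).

M_A = 312.7 kip·ft

Release the roller at C. Primary structure: cantilever fixed at A.
Deflection at C on the released cantilever, summing each load's contribution:
  point load 107.5 at a = 1.75: Pa²(3L − a)/(6EI) = 1056/EI
  UDL 30.9: wL⁴/(8EI) = 9274/EI
  δ_0 = 10330/EI
Tip deflection under a unit load at C: L³/(3EI) = 114.3/EI.
The prop prevents deflection at C: R_C = δ_0/δ_{CC} = 10330/114.3 = 90.35 kip.
Moment equilibrium about A: M_A = Σ(load moments about A) − R_C·L = 945.2 − 90.35×7 = 312.7 kip·ft.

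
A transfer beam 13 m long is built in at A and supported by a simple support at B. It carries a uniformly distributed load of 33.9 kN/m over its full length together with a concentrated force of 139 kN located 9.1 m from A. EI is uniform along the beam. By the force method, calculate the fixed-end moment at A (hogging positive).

M_A = 962.8 kN·m

Choose R_B as the redundant. The primary structure is the cantilever fixed at A.
Free-end deflection of the primary structure under the applied loading (downward +):
  UDL 33.9: wL⁴/(8EI) = 121027/EI
  point load 139 at a = 9.1: Pa²(3L − a)/(6EI) = 57361/EI
  δ_0 = 178388/EI
Flexibility coefficient — unit upward force at B: δ_{BB} = L³/(3EI) = 732.3/EI.
The prop prevents deflection at B: R_B = δ_0/δ_{BB} = 178388/732.3 = 243.6 kN.
Moment equilibrium about A: M_A = Σ(load moments about A) − R_B·L = 4129 − 243.6×13 = 962.8 kN·m.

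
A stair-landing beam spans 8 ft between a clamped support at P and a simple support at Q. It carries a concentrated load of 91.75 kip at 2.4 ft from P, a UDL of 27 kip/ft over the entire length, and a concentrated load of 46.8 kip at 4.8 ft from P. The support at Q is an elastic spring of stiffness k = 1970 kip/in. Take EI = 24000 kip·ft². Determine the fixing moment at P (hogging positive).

Take the reaction at Q as the redundant and release it; the primary structure is a cantilever fixed at P.
Downward deflection at the released point Q due to the loads:
  point load 91.75 at a = 2.4: Pa²(3L − a)/(6EI) = 1903/EI
  UDL 27: wL⁴/(8EI) = 13824/EI
  point load 46.8 at a = 4.8: Pa²(3L − a)/(6EI) = 3450/EI
  δ_0 = 19177/EI
Flexibility coefficient — unit upward force at Q: δ_{QQ} = L³/(3EI) = 170.7/EI.
With EI = 24000 kip·ft²: δ_0 = 0.79904 ft and δ_{QQ} = 0.007111 ft/kip.
Compatibility — the spring shortens by R_Q/k under the reaction it provides: δ_0 − R_Q·δ_{QQ} = R_Q/k. With 1/k = 1/(1970×12) ft/kip = 0.000042 ft/kip, R_Q = δ_0 / (δ_{QQ} + 1/k) = 0.79904 / (0.007111 + 0.000042) = 111.7 kip.
Moment equilibrium about P: M_P = Σ(load moments about P) − R_Q·L = 1309 − 111.7×8 = 415.2 kip·ft.

M_P = 415.2 kip·ft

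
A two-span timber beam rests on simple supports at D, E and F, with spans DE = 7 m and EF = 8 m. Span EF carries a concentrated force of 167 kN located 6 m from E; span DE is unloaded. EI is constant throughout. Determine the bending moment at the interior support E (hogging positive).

Insert a hinge at E; M_E is the redundant, and each span becomes simply supported.
Rotations at E on the released spans (each span's end-slope, ×1/EI):
  span EF: point load 167 at a = 6: Pab(L + b)/(6LEI) = 417.5/EI
  relative rotation θ_0 = (0 + 417.5)/EI = 417.5/EI
A unit hogging moment at E produces rotation L₁/(3EI) + L₂/(3EI) = 5/EI.
Compatibility: M_E·(L₁+L₂)/(3EI) = θ_0, giving M_E = 83.5 kN·m (hogging).

M_E = 83.5 kN·m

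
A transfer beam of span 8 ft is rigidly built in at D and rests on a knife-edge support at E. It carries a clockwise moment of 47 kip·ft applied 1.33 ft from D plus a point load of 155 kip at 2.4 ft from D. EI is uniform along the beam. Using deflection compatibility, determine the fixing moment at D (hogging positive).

Take the reaction at E as the redundant and release it; the primary structure is a cantilever fixed at D.
Primary-structure tip deflection at E by superposition:
  clockwise couple 47 at a = 1.33: M₀a(2L − a)/(2EI) = 458.5/EI
  point load 155 at a = 2.4: Pa²(3L − a)/(6EI) = 3214/EI
  δ_0 = 3673/EI
Tip deflection under a unit load at E: L³/(3EI) = 170.7/EI.
The prop prevents deflection at E: R_E = δ_0/δ_{EE} = 3673/170.7 = 21.52 kip.
Moment equilibrium about D: M_D = Σ(load moments about D) − R_E·L = 419 − 21.52×8 = 246.8 kip·ft.

M_D = 246.8 kip·ft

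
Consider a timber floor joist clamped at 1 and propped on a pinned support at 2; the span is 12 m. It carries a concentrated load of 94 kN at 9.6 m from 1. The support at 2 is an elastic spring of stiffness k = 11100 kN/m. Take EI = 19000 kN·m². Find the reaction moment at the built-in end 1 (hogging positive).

Choose R_2 as the redundant. The primary structure is the cantilever fixed at 1.
Downward deflection at the released point 2 due to the loads:
  point load 94 at a = 9.6: Pa²(3L − a)/(6EI) = 38117/EI
Tip deflection under a unit load at 2: L³/(3EI) = 576/EI.
With EI = 19000 kN·m²: δ_0 = 2.0062 m and δ_{22} = 0.030316 m/kN.
Compatibility — the spring shortens by R_2/k under the reaction it provides: δ_0 − R_2·δ_{22} = R_2/k. With 1/k = 0.00009 m/kN, R_2 = δ_0 / (δ_{22} + 1/k) = 2.0062 / (0.030316 + 0.00009) = 65.98 kN.
Moment equilibrium about 1: M_1 = Σ(load moments about 1) − R_2·L = 902.4 − 65.98×12 = 110.6 kN·m.

M_1 = 110.6 kN·m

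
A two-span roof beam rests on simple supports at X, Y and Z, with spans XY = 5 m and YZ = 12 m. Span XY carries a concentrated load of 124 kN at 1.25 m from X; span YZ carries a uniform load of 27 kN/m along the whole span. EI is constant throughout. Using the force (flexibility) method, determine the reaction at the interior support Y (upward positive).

R_Y = 296.3 kN

Release continuity at Y by inserting a hinge; the redundant is the internal moment M_Y. The primary structure is two simply-supported spans XY and YZ.
Rotations at Y on the released spans (each span's end-slope, ×1/EI):
  span XY: point load 124 at a = 1.25: Pab(L + a)/(6LEI) = 121.1/EI
  span YZ: UDL 27: wL³/(24EI) = 1944/EI
  relative rotation θ_0 = (121.1 + 1944)/EI = 2065/EI
A unit hogging moment at Y produces rotation L₁/(3EI) + L₂/(3EI) = 5.667/EI.
Compatibility: M_Y·(L₁+L₂)/(3EI) = θ_0, giving M_Y = 364.4 kN·m (hogging).
Span XY, ΣM about X with M_Y applied at Y: R_Y^{XY}·5 = 155 + 364.4, so R_Y^{XY} = 103.9 kN and R_X = 124 − 103.9 = 20.11 kN.
Span YZ, ΣM about Z: R_Y^{YZ}·12 = 1944 + 364.4, so R_Y^{YZ} = 192.4 kN and R_Z = 324 − 192.4 = 131.6 kN.
R_Y = 103.9 + 192.4 = 296.3 kN.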